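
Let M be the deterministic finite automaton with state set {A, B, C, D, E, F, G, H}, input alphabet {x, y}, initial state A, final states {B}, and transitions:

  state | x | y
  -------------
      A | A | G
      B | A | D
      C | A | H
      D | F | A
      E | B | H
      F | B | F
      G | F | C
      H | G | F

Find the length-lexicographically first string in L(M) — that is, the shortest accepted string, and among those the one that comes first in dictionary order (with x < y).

A breadth-first search from A reaches an accepting state first via the path A → G → F → B on input yxx.
No string of length < 3 is accepted (BFS exhausts all shorter strings without reaching an accepting state), and yxx is the lexicographically least accepting string of length 3.

yxx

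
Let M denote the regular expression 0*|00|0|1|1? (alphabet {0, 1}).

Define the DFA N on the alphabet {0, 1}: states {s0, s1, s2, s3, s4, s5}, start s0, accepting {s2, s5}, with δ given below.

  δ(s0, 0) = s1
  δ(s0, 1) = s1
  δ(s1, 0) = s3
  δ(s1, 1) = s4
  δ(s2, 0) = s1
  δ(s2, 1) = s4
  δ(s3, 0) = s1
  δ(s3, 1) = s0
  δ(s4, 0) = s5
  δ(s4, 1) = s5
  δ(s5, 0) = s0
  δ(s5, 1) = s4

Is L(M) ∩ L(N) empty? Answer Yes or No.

Converting the expression M to a DFA (subset construction, then merging equivalent states) gives the minimal DFA with states {m0, m1, m2, m3}, start state m0, accepting states {m0, m1, m2} and transitions m0: 0→m1, 1→m2; m1: 0→m1, 1→m3; m2: 0→m3, 1→m3; m3: 0→m3, 1→m3.
Exploring the product automaton M × N from the start pair (m0, s0), following both machines on each input symbol, reaches 9 state pairs: (m0, s0), (m1, s1), (m2, s1), (m1, s3), (m3, s4), (m3, s3), (m3, s0), (m3, s5), (m3, s1).
M accepts in {m0, m1, m2} and N accepts in {s2, s5}; no reachable pair has both components accepting, so no string drives both machines to acceptance simultaneously and L(M) ∩ L(N) = ∅.
So no string is accepted by both, and the intersection is empty.

Yes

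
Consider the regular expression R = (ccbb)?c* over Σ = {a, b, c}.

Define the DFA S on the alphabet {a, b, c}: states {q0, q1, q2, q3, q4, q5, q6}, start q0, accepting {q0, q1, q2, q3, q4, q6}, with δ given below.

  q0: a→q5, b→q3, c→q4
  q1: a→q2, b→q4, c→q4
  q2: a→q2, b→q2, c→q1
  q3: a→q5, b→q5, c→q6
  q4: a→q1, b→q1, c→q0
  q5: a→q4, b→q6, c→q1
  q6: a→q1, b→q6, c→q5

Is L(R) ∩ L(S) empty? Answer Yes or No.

No

The empty string ε is accepted by both R and S.
Hence L(R) ∩ L(S) ≠ ∅.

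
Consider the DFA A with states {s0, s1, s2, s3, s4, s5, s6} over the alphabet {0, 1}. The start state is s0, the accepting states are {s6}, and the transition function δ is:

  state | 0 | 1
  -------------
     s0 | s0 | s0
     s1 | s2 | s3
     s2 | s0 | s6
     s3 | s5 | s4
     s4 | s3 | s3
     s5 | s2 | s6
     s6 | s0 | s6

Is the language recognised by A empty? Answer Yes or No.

Yes

The states reachable from the start state are {s0}.
None of the accepting states {s6} is reachable, so no string is accepted and L(A) = ∅.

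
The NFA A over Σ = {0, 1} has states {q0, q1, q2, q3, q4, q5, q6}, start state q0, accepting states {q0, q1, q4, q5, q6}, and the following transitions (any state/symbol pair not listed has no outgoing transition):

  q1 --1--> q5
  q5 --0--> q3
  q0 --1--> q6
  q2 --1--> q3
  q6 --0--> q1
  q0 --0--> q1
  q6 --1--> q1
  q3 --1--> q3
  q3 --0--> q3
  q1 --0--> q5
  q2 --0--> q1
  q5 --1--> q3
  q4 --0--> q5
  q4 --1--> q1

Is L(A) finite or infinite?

finite

The useful states (reachable from q0 and able to reach an accepting state) are {q0, q1, q5, q6}.
Restricted to these states the transition graph has no cycle, so every accepting path has bounded length and L is finite.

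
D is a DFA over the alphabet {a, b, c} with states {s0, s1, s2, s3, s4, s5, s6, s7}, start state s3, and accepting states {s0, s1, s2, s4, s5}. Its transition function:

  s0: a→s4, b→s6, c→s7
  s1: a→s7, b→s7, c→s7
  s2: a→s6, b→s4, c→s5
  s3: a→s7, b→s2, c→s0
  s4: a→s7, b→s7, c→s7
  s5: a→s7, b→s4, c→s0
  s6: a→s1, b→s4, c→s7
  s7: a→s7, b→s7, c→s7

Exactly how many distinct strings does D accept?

The useful subgraph on states {s0, s1, s2, s3, s4, s5, s6} is acyclic, so L(D) is finite; the longest accepting path visits 6 useful states, giving maximum string length 5.
Counting accepting paths from s3 by length: 2 of length 1, 3 of length 2, 6 of length 3, 1 of length 4, 2 of length 5. Total 14.

14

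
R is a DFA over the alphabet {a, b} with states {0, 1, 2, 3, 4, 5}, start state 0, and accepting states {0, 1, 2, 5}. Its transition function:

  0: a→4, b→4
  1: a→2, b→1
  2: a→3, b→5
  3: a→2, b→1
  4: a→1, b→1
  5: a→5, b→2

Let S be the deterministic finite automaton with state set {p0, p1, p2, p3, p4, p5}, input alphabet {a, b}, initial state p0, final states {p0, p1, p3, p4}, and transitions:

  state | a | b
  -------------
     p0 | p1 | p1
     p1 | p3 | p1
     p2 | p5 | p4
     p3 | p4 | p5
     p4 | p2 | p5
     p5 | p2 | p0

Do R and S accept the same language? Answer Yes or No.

The string aab is accepted by R but rejected by S.
So L(R) ≠ L(S).

No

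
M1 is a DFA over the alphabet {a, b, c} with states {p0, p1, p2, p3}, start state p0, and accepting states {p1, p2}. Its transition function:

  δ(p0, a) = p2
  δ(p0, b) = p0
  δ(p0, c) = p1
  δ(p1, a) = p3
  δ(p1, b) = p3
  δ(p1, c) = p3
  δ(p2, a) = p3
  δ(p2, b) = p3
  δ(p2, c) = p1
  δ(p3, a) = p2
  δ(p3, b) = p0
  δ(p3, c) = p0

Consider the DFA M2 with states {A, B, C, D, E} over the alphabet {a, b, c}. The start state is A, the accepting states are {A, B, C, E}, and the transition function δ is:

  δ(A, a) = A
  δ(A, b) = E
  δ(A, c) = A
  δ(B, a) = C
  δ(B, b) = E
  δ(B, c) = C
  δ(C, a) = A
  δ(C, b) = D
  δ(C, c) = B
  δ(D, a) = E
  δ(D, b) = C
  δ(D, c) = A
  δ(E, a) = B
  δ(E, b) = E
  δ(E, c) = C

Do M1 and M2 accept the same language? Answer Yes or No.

The empty string ε is accepted by M2 but rejected by M1.
So L(M1) ≠ L(M2).

No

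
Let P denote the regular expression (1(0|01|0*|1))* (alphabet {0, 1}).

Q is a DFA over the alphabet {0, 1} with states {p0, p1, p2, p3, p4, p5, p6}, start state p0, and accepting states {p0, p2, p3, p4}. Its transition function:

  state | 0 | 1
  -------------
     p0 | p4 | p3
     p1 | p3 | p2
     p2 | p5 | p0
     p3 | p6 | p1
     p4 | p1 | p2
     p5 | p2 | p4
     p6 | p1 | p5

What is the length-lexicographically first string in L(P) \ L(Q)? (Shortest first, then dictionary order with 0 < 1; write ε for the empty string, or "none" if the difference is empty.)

10

The string 10 is accepted by P but not by Q.
No shorter string lies in the difference, and 10 is the lexicographically first length-2 string in L(P) \ L(Q).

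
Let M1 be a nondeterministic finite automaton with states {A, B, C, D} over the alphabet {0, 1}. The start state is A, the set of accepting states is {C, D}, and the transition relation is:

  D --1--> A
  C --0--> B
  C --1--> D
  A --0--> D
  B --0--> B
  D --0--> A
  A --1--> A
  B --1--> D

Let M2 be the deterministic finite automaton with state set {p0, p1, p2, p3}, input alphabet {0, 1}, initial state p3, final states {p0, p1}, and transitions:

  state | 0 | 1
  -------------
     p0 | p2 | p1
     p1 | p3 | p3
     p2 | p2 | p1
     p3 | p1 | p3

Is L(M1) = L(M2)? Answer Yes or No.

Yes

Exploring the product automaton M1 × M2 from the start pair (A, p3), following both machines on each input symbol, reaches 2 state pairs: (A, p3), (D, p1).
M1 accepts in {C, D} and M2 accepts in {p0, p1}. In every reachable pair the two components are either both accepting — (D, p1) — or both non-accepting, so no string is accepted by exactly one of the machines: L(M1) \ L(M2) and L(M2) \ L(M1) are both empty.
Hence every string is accepted by M1 iff it is accepted by M2, and the two languages coincide.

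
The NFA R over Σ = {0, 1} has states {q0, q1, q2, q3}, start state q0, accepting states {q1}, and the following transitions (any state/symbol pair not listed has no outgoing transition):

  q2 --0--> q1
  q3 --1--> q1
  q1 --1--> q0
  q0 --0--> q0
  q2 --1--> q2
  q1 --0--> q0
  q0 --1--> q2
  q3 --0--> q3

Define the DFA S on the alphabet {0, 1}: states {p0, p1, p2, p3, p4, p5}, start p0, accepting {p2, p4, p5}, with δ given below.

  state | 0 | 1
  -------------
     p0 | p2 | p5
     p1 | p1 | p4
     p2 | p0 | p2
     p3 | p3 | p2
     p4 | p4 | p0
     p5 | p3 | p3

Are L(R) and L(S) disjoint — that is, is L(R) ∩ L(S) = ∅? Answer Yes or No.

Exploring the product automaton R × S from the start pair (q0, p0), following both machines on each input symbol, reaches 9 state pairs: (q0, p0), (q0, p2), (q2, p5), (q2, p2), (q1, p3), (q2, p3), (q1, p0), (q0, p3), (q0, p5).
R accepts in {q1} and S accepts in {p2, p4, p5}; no reachable pair has both components accepting, so no string drives both machines to acceptance simultaneously and L(R) ∩ L(S) = ∅.
So no string is accepted by both, and the intersection is empty.

Yes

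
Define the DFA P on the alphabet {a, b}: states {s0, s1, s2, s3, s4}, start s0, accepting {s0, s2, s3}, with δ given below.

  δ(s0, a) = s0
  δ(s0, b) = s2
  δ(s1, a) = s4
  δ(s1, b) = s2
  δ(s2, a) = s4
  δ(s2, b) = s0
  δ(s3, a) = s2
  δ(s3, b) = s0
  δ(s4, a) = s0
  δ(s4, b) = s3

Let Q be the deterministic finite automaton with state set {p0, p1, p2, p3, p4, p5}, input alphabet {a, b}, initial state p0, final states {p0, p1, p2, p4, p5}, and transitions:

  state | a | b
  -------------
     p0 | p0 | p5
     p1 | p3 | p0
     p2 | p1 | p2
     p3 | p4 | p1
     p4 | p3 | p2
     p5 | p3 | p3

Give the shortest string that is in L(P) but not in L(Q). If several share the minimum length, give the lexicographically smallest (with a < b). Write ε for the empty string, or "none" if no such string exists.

The string bb is accepted by P but not by Q.
No shorter string lies in the difference, and bb is the lexicographically first length-2 string in L(P) \ L(Q).

bb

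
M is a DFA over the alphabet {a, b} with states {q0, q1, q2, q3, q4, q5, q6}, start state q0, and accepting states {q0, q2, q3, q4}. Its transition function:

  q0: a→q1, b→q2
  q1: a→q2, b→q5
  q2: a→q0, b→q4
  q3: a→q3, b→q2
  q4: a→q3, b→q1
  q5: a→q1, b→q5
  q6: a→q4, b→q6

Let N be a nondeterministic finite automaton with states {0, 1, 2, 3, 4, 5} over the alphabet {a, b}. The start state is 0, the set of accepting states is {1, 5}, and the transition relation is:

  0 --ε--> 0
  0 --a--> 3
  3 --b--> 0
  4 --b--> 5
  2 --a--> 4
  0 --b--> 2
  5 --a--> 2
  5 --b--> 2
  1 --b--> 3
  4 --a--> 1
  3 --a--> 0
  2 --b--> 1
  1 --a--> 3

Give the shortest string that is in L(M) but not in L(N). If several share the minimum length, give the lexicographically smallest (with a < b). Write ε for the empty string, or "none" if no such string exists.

ε

The empty string ε is accepted by M but not by N.
Since ε is the unique shortest string, it is the required witness.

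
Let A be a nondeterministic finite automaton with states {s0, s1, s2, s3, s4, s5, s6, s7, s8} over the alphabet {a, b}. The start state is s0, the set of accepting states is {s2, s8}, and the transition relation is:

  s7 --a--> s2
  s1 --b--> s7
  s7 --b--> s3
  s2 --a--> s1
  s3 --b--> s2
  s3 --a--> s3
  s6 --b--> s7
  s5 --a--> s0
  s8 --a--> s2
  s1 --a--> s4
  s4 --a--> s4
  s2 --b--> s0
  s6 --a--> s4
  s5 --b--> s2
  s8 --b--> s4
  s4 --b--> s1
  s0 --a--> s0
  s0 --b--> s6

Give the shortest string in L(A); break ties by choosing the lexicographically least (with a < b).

bba

A breadth-first search from s0 reaches an accepting state first via the path s0 → s6 → s7 → s2 on input bba.
No string of length < 3 is accepted (BFS exhausts all shorter strings without reaching an accepting state), and bba is the lexicographically least accepting string of length 3.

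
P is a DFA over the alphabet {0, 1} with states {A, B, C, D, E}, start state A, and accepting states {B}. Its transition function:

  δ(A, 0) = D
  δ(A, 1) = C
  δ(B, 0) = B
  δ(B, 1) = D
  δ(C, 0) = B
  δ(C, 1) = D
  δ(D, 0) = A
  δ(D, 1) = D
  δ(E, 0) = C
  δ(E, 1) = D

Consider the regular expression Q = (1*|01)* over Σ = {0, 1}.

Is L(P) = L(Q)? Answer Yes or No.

The string 10 is accepted by P but rejected by Q.
So L(P) ≠ L(Q).

No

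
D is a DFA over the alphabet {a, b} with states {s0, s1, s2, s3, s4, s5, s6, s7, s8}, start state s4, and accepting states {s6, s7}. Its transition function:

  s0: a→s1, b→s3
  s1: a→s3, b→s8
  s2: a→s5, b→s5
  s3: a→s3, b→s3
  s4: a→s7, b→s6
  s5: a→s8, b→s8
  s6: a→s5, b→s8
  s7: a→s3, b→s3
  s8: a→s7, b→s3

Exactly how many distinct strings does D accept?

The useful subgraph on states {s4, s5, s6, s7, s8} is acyclic, so L(D) is finite; the longest accepting path visits 5 useful states, giving maximum string length 4.
Counting accepting paths from s4 by length: 2 of length 1, 1 of length 3, 2 of length 4. Total 5.

5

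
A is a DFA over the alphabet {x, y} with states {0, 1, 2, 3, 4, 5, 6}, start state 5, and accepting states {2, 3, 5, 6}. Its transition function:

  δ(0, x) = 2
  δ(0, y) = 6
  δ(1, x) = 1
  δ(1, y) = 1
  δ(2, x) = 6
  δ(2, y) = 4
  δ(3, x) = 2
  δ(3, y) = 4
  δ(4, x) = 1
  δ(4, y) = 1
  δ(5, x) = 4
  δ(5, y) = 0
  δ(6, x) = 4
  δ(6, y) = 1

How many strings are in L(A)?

The useful subgraph on states {0, 2, 5, 6} is acyclic, so L(A) is finite; the longest accepting path visits 4 useful states, giving maximum string length 3.
Counting accepting paths from 5 by length: 1 of length 0, 2 of length 2, 1 of length 3. Total 4.

4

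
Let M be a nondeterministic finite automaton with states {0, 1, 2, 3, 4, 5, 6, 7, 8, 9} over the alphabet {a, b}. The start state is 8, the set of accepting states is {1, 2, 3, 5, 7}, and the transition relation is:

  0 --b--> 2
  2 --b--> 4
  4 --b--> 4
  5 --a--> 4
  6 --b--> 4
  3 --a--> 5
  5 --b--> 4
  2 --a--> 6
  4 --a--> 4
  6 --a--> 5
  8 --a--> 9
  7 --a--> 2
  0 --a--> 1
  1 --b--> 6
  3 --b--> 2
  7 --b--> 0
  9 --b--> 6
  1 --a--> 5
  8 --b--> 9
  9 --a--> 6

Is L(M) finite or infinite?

The useful states (reachable from 8 and able to reach an accepting state) are {5, 6, 8, 9}.
Restricted to these states the transition graph has no cycle, so every accepting path has bounded length and L is finite.

finite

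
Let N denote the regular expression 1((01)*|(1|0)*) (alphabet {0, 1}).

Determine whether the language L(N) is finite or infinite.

The expression contains a Kleene star applied to a subexpression that matches at least one nonempty string, so it matches strings of unbounded length.
Hence L(N) is infinite.

infinite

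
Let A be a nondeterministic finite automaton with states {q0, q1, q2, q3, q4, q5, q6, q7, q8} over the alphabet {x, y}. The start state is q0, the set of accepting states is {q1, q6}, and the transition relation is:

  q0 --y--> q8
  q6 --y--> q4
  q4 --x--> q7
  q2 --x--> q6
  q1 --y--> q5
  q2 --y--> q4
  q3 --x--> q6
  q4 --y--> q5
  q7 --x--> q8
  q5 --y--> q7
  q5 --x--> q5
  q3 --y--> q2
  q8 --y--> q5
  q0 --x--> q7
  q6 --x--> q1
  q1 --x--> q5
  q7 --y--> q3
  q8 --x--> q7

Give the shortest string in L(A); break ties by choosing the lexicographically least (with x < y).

xyx

A breadth-first search from q0 reaches an accepting state first via the path q0 → q7 → q3 → q6 on input xyx.
No string of length < 3 is accepted (BFS exhausts all shorter strings without reaching an accepting state), and xyx is the lexicographically least accepting string of length 3.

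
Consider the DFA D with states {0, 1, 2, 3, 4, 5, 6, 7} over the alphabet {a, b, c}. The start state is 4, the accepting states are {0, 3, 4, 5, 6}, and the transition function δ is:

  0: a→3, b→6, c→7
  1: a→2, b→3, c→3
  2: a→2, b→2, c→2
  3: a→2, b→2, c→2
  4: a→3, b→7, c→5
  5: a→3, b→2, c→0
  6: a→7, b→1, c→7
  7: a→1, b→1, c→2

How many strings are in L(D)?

The useful subgraph on states {0, 1, 3, 4, 5, 6, 7} is acyclic, so L(D) is finite; the longest accepting path visits 7 useful states, giving maximum string length 6.
Counting accepting paths from 4 by length: 1 of length 0, 2 of length 1, 2 of length 2, 6 of length 3, 6 of length 5, 8 of length 6. Total 25.

25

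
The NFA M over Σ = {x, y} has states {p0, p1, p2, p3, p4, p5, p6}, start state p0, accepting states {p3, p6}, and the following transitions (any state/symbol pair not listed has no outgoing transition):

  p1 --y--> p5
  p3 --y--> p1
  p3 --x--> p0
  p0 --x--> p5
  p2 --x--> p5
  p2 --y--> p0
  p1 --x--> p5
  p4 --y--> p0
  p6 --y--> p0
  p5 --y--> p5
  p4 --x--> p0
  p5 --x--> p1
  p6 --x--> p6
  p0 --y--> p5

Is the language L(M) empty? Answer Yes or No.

Yes

The states reachable from the start state are {p0, p1, p5}.
None of the accepting states {p3, p6} is reachable, so no string is accepted and L(M) = ∅.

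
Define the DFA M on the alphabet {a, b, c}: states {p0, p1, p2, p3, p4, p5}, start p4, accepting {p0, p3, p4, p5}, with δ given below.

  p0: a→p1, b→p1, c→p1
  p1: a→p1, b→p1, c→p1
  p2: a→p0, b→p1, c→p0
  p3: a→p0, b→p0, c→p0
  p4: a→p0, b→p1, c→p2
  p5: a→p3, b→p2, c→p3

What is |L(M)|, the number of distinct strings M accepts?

The useful subgraph on states {p0, p2, p4} is acyclic, so L(M) is finite; the longest accepting path visits 3 useful states, giving maximum string length 2.
Counting accepting paths from p4 by length: 1 of length 0, 1 of length 1, 2 of length 2. Total 4.

4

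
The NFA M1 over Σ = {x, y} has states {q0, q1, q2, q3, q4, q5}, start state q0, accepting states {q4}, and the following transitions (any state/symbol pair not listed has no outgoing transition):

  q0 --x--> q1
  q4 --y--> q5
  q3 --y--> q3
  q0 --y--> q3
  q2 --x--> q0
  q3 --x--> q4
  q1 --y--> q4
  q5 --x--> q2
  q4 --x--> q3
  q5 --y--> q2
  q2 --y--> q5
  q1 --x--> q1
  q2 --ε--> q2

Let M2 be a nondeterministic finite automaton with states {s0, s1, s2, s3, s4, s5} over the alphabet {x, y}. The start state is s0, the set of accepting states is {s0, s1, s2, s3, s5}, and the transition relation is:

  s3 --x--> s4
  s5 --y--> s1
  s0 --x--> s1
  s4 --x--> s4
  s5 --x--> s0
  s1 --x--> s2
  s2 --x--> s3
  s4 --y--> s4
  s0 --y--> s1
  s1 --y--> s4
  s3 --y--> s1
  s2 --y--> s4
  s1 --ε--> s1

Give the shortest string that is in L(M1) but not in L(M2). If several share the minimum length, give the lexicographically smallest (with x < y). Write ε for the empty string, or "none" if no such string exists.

xy

The string xy is accepted by M1 but not by M2.
No shorter string lies in the difference, and xy is the lexicographically first length-2 string in L(M1) \ L(M2).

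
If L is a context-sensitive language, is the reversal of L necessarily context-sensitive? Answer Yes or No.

Yes

Reversing both sides of every production of a noncontracting (context-sensitive) grammar gives another noncontracting grammar, and it generates Lᴿ; equivalently an LBA can reverse its tape in place and then run the machine for L.
So the context-sensitive languages are closed under reversal.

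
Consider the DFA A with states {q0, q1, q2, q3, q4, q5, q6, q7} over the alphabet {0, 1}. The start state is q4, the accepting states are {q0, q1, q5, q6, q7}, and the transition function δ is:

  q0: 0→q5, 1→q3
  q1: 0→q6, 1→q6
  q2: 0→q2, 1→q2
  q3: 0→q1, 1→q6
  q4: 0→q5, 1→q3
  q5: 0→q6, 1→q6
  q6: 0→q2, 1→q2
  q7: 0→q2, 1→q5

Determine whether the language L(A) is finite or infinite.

finite

The useful states (reachable from q4 and able to reach an accepting state) are {q1, q3, q4, q5, q6}.
Restricted to these states the transition graph has no cycle, so every accepting path has bounded length and L is finite.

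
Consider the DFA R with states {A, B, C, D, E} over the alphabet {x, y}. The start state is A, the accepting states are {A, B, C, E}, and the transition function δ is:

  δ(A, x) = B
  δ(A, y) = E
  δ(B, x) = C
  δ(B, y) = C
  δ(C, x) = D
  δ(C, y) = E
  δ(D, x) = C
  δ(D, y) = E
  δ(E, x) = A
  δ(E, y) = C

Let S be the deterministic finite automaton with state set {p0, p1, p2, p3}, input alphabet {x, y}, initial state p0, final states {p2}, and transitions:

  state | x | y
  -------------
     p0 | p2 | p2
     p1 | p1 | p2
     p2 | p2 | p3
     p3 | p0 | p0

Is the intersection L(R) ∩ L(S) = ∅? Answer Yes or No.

The string x is accepted by both R and S.
Hence L(R) ∩ L(S) ≠ ∅.

No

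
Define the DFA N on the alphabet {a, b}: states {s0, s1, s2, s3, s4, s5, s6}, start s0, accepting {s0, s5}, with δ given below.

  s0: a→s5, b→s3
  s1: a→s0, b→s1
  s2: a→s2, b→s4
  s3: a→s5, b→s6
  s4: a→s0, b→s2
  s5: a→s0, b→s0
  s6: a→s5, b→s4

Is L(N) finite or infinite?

infinite

State s0 is reachable from the start and can reach an accepting state, and it lies on the cycle s0 → s3 → s5 → s0.
Traversing that cycle any number of times yields accepted strings of unbounded length, so the language is infinite.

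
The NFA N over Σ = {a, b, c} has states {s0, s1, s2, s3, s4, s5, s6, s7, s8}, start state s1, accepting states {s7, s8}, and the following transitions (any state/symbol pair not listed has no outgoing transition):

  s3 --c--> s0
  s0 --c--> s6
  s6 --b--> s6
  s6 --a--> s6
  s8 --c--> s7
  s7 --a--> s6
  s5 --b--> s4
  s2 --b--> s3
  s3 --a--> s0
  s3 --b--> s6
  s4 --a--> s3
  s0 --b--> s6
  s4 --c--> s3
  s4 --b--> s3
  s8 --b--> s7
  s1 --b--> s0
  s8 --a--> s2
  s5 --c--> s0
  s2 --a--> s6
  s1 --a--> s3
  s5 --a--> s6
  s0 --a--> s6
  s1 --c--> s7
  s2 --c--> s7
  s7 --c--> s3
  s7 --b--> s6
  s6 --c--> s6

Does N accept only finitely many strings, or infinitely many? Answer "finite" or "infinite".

finite

The useful states (reachable from s1 and able to reach an accepting state) are {s1, s7}.
Restricted to these states the transition graph has no cycle, so every accepting path has bounded length and L is finite.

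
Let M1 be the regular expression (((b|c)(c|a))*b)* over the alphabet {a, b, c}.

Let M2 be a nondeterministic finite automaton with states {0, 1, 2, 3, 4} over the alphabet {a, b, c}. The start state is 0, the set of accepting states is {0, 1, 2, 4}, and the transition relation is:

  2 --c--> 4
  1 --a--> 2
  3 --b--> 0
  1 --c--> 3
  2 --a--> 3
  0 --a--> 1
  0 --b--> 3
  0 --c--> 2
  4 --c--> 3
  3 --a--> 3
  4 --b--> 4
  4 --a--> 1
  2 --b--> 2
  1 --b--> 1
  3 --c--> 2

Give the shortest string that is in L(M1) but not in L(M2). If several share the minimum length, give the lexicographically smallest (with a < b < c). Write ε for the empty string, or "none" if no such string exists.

The string b is accepted by M1 but not by M2.
No shorter string lies in the difference, and b is the lexicographically first length-1 string in L(M1) \ L(M2).

b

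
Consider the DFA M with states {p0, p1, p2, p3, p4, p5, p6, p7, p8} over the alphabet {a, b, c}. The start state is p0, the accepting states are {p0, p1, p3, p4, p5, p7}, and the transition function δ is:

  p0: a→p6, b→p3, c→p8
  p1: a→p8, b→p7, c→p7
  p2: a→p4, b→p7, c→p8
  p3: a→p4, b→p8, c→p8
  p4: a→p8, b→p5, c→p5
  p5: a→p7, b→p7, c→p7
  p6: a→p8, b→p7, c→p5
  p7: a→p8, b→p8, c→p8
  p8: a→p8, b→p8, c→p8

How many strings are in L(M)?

16

The useful subgraph on states {p0, p3, p4, p5, p6, p7} is acyclic, so L(M) is finite; the longest accepting path visits 5 useful states, giving maximum string length 4.
Counting accepting paths from p0 by length: 1 of length 0, 1 of length 1, 3 of length 2, 5 of length 3, 6 of length 4. Total 16.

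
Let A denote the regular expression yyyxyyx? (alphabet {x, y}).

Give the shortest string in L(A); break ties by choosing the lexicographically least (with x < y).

By inspection of the expression, no string of length less than 6 matches, and yyyxyy is the lexicographically first match of length 6.

yyyxyy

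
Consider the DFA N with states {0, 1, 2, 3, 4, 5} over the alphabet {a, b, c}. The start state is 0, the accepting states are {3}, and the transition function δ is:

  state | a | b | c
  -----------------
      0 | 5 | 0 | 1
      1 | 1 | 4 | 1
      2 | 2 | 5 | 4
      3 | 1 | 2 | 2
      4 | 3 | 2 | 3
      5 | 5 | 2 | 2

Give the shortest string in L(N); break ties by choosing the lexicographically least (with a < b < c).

cba

A breadth-first search from 0 reaches an accepting state first via the path 0 → 1 → 4 → 3 on input cba.
No string of length < 3 is accepted (BFS exhausts all shorter strings without reaching an accepting state), and cba is the lexicographically least accepting string of length 3.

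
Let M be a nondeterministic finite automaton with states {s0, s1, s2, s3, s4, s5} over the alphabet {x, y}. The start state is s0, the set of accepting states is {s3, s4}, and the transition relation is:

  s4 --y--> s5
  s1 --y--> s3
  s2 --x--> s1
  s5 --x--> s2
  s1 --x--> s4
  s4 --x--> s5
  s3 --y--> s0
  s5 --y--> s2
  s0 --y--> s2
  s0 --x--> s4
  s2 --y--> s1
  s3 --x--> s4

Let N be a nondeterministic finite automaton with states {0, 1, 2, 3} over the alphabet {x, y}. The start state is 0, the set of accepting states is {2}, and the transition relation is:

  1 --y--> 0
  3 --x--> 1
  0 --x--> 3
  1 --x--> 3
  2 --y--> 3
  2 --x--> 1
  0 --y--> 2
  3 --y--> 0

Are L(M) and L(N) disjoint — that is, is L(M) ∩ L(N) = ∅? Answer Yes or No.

The string xxxyy is accepted by both M and N.
Hence L(M) ∩ L(N) ≠ ∅.

No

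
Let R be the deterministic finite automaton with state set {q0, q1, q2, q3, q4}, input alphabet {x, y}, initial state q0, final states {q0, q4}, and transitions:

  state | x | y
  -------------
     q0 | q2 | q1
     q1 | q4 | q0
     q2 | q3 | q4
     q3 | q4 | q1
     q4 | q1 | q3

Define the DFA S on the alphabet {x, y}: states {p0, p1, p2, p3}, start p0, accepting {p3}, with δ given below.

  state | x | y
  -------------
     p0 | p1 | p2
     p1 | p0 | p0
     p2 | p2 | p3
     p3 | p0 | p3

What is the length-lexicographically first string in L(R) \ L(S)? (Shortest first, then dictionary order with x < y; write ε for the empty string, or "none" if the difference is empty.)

ε

The empty string ε is accepted by R but not by S.
Since ε is the unique shortest string, it is the required witness.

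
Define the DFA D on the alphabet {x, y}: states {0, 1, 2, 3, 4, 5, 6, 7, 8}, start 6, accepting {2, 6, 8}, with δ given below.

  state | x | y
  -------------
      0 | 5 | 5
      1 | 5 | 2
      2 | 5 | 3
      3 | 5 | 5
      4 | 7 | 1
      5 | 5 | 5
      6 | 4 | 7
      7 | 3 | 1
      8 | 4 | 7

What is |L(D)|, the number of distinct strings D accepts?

The useful subgraph on states {1, 2, 4, 6, 7} is acyclic, so L(D) is finite; the longest accepting path visits 5 useful states, giving maximum string length 4.
Counting accepting paths from 6 by length: 1 of length 0, 2 of length 3, 1 of length 4. Total 4.

4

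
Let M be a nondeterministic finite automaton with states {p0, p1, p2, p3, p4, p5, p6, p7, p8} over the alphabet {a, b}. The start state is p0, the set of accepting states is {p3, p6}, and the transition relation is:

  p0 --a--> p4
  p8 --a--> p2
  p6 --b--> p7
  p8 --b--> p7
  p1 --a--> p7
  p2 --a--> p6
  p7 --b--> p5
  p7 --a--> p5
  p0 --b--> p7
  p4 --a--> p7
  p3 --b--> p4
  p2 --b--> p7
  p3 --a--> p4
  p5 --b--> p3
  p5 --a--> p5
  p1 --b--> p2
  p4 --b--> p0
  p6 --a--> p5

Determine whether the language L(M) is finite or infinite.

infinite

State p0 is reachable from the start and can reach an accepting state, and it lies on the cycle p0 → p4 → p0.
Traversing that cycle any number of times yields accepted strings of unbounded length, so the language is infinite.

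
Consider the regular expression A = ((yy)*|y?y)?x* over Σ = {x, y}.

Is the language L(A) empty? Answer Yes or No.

No

The empty string ε matches the expression, so it belongs to L(A).
Since L(A) contains at least one string, it is not empty.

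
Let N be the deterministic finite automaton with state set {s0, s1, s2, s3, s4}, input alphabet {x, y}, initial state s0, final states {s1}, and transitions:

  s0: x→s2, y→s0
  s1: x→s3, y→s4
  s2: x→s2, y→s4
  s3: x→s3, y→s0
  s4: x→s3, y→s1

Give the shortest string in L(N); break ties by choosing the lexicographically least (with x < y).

xyy

A breadth-first search from s0 reaches an accepting state first via the path s0 → s2 → s4 → s1 on input xyy.
No string of length < 3 is accepted (BFS exhausts all shorter strings without reaching an accepting state), and xyy is the lexicographically least accepting string of length 3.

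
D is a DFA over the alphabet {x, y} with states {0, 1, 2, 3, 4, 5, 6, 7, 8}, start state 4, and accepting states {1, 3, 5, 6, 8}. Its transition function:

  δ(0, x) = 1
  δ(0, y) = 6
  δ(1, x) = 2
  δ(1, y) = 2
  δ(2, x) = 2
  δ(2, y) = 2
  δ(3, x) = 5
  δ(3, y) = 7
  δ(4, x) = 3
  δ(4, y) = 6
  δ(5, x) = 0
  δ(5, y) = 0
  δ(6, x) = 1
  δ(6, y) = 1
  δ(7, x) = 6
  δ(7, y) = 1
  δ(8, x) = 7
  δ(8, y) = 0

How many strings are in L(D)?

The useful subgraph on states {0, 1, 3, 4, 5, 6, 7} is acyclic, so L(D) is finite; the longest accepting path visits 6 useful states, giving maximum string length 5.
Counting accepting paths from 4 by length: 2 of length 1, 3 of length 2, 2 of length 3, 6 of length 4, 4 of length 5. Total 17.

17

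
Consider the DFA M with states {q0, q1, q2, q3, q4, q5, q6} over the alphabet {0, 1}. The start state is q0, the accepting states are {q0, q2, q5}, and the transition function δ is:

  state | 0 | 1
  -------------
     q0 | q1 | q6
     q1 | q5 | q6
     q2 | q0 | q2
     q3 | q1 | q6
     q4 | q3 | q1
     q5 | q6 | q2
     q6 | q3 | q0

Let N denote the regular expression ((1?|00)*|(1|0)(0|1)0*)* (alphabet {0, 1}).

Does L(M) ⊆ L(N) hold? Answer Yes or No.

Converting the expression N to a DFA (subset construction, then merging equivalent states) gives the minimal DFA with states {n0, n1, n2}, start state n0, accepting states {n0, n2} and transitions n0: 0→n1, 1→n2; n1: 0→n2, 1→n2; n2: 0→n2, 1→n2.
Exploring the product automaton M × N from the start pair (q0, n0), following both machines on each input symbol, reaches 8 state pairs: (q0, n0), (q1, n1), (q6, n2), (q5, n2), (q3, n2), (q0, n2), (q2, n2), (q1, n2).
M accepts in {q0, q2, q5} and N accepts in {n0, n2}. The reachable pairs whose M-component is accepting are (q0, n0), (q5, n2), (q0, n2), (q2, n2); in each of them the N-component is accepting too, so the product for L(M) \ L(N) (M-component accepting, N-component rejecting) has no reachable accepting pair and the difference is empty.
Hence every string in L(M) is also in L(N).

Yes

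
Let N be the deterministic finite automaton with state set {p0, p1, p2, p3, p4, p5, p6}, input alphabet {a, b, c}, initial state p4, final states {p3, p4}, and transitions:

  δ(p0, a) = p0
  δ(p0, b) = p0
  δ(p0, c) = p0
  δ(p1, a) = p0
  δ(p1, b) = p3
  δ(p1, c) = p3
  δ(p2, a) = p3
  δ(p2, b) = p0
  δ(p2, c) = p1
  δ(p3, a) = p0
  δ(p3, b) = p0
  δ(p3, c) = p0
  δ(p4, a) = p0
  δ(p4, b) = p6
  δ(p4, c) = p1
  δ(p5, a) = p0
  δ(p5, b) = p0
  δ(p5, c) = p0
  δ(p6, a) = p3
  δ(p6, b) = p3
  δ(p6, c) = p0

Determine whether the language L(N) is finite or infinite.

finite

The useful states (reachable from p4 and able to reach an accepting state) are {p1, p3, p4, p6}.
Restricted to these states the transition graph has no cycle, so every accepting path has bounded length and L is finite.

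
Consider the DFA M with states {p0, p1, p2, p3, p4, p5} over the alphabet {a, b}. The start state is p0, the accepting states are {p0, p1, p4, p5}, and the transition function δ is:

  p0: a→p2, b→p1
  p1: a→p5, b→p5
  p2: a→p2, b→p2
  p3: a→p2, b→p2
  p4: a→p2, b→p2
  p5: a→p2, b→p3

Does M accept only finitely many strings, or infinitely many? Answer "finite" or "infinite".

finite

The useful states (reachable from p0 and able to reach an accepting state) are {p0, p1, p5}.
Restricted to these states the transition graph has no cycle, so every accepting path has bounded length and L is finite.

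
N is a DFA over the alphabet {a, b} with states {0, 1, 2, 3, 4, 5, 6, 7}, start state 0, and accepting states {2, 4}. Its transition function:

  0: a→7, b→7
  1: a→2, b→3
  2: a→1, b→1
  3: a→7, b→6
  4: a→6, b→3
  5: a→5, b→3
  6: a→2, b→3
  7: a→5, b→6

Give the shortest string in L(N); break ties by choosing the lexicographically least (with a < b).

A breadth-first search from 0 reaches an accepting state first via the path 0 → 7 → 6 → 2 on input aba.
No string of length < 3 is accepted (BFS exhausts all shorter strings without reaching an accepting state), and aba is the lexicographically least accepting string of length 3.

aba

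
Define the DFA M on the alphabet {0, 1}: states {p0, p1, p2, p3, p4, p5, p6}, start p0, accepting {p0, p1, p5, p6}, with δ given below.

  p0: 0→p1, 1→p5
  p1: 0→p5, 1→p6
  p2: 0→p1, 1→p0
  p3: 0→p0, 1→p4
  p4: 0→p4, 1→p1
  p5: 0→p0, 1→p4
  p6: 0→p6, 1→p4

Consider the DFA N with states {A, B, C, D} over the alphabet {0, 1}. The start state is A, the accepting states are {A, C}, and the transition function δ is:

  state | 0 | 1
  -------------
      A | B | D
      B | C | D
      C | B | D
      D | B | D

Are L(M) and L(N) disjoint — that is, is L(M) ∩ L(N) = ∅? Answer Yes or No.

The empty string ε is accepted by both M and N.
Hence L(M) ∩ L(N) ≠ ∅.

No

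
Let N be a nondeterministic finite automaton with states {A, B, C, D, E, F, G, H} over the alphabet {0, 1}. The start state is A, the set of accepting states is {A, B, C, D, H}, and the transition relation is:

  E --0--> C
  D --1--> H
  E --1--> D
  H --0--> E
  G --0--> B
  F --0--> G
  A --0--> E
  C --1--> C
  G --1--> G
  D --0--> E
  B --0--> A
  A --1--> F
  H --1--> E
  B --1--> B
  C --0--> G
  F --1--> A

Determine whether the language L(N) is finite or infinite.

State C is reachable from the start and can reach an accepting state, and it lies on the cycle C → C.
Traversing that cycle any number of times yields accepted strings of unbounded length, so the language is infinite.

infinite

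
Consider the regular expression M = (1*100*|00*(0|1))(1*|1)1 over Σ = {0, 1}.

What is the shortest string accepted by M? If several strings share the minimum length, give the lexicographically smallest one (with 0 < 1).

By inspection of the expression, no string of length less than 3 matches, and 001 is the lexicographically first match of length 3.

001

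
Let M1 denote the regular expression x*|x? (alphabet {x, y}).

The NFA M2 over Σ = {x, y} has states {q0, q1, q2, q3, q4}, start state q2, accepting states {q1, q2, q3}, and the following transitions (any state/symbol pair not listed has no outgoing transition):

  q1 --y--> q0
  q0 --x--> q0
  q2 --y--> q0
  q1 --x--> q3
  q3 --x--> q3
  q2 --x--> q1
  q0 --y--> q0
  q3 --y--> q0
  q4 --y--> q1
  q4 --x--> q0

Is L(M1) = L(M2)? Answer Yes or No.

Yes

Converting the expression M1 to a DFA (subset construction, then merging equivalent states) gives the minimal DFA with states {r0, r1}, start state r0, accepting states {r0} and transitions r0: x→r0, y→r1; r1: x→r1, y→r1.
Exploring the product automaton M1 × M2 from the start pair (r0, q2), following both machines on each input symbol, reaches 4 state pairs: (r0, q2), (r0, q1), (r1, q0), (r0, q3).
M1 accepts in {r0} and M2 accepts in {q1, q2, q3}. In every reachable pair the two components are either both accepting — (r0, q2), (r0, q1), (r0, q3) — or both non-accepting, so no string is accepted by exactly one of the machines: L(M1) \ L(M2) and L(M2) \ L(M1) are both empty.
Hence every string is accepted by M1 iff it is accepted by M2, and the two languages coincide.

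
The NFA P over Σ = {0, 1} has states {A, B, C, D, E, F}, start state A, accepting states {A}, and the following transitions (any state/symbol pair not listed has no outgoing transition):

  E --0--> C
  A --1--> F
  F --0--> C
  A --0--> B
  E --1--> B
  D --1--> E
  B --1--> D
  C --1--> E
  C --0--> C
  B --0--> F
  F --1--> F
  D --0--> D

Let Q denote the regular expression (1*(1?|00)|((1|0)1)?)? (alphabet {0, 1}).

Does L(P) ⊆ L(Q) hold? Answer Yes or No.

Yes

Converting the expression Q to a DFA (subset construction, then merging equivalent states) gives the minimal DFA with states {q0, q1, q2, q3, q4, q5}, start state q0, accepting states {q0, q2, q3} and transitions q0: 0→q1, 1→q2; q1: 0→q3, 1→q3; q2: 0→q4, 1→q2; q3: 0→q5, 1→q5; q4: 0→q3, 1→q5; q5: 0→q5, 1→q5.
Exploring the product automaton P × Q from the start pair (A, q0), following both machines on each input symbol, reaches 12 state pairs: (A, q0), (B, q1), (F, q2), (F, q3), (D, q3), (C, q4), (C, q5), (F, q5), (D, q5), (E, q5), (C, q3), (B, q5).
P accepts in {A} and Q accepts in {q0, q2, q3}. The reachable pairs whose P-component is accepting are (A, q0); in each of them the Q-component is accepting too, so the product for L(P) \ L(Q) (P-component accepting, Q-component rejecting) has no reachable accepting pair and the difference is empty.
Hence every string in L(P) is also in L(Q).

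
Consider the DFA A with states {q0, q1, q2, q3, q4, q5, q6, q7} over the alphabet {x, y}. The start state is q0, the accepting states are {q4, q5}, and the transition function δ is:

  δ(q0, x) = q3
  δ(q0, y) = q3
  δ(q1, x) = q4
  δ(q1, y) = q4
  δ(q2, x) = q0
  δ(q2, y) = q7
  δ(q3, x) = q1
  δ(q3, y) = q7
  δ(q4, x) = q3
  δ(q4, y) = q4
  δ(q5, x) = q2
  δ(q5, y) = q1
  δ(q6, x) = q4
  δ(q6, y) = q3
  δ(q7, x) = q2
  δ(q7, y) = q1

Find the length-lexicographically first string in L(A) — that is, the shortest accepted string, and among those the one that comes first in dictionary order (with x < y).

A breadth-first search from q0 reaches an accepting state first via the path q0 → q3 → q1 → q4 on input xxx.
No string of length < 3 is accepted (BFS exhausts all shorter strings without reaching an accepting state), and xxx is the lexicographically least accepting string of length 3.

xxx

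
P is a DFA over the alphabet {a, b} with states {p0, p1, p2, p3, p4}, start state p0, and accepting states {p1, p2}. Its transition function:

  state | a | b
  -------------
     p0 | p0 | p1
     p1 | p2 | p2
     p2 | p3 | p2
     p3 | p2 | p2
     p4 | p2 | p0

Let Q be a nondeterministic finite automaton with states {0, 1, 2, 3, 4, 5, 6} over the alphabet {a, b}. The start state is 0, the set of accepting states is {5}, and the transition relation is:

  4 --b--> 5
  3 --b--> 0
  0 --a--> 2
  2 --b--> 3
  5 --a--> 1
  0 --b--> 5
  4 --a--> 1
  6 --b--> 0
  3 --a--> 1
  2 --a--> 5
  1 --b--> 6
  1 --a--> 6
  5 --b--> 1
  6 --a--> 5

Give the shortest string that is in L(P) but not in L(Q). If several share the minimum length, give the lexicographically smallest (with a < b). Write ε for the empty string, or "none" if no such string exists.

The string ab is accepted by P but not by Q.
No shorter string lies in the difference, and ab is the lexicographically first length-2 string in L(P) \ L(Q).

ab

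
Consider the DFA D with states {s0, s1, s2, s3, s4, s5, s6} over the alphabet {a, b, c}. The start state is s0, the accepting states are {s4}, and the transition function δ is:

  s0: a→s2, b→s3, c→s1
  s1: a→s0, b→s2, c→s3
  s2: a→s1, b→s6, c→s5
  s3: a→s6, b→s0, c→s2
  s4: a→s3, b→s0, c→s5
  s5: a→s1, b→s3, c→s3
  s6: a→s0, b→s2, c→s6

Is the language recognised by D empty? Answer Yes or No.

Yes

The states reachable from the start state are {s0, s1, s2, s3, s5, s6}.
None of the accepting states {s4} is reachable, so no string is accepted and L(D) = ∅.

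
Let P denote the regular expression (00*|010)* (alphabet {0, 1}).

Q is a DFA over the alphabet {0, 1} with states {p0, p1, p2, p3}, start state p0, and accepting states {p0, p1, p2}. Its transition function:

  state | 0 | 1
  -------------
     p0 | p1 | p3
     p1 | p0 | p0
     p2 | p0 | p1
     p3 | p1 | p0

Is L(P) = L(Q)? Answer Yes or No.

No

The string 01 is accepted by Q but rejected by P.
So L(P) ≠ L(Q).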